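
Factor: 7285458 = 2^1*3^1*491^1*2473^1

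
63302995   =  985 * 64267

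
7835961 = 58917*133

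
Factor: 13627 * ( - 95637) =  - 1303245399 = - 3^1* 71^1*449^1*13627^1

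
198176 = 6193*32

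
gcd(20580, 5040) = 420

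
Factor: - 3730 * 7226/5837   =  -26952980/5837 = - 2^2*5^1*  13^ (  -  1)* 373^1 * 449^( - 1)*3613^1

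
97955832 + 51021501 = 148977333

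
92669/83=92669/83 = 1116.49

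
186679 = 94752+91927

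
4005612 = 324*12363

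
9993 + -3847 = 6146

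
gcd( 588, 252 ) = 84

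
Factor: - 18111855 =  - 3^1 *5^1 * 281^1*4297^1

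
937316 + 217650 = 1154966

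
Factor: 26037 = 3^2*11^1*263^1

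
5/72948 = 5/72948 = 0.00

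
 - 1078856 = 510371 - 1589227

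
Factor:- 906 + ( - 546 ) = -1452 = -  2^2 * 3^1 * 11^2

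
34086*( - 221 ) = -7533006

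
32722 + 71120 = 103842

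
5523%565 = 438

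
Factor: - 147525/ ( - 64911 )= 5^2*11^( - 1)  =  25/11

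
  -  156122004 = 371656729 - 527778733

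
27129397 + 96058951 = 123188348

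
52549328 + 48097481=100646809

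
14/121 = 14/121= 0.12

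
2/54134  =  1/27067=   0.00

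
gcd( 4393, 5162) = 1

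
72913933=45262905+27651028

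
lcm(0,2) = 0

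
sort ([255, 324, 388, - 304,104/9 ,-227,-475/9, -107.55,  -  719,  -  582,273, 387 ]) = [- 719, - 582, - 304, - 227, - 107.55, - 475/9,104/9 , 255, 273, 324,  387, 388 ]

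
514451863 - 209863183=304588680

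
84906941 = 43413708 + 41493233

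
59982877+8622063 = 68604940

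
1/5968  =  1/5968 = 0.00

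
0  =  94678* 0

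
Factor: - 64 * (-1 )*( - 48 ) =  - 2^10*3^1 = -  3072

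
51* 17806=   908106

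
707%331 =45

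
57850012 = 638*90674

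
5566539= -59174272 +64740811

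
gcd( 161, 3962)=7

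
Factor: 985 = 5^1*197^1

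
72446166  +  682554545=755000711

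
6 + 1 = 7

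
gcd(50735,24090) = 365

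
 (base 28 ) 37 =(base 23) 3m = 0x5b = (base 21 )47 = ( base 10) 91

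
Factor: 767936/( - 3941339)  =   - 2^6 * 13^2 * 71^1*1129^( - 1)*3491^ (-1)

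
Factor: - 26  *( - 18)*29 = 2^2 * 3^2*13^1*29^1 = 13572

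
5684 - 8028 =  - 2344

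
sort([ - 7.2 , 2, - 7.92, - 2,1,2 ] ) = [ - 7.92, - 7.2, - 2, 1 , 2,2]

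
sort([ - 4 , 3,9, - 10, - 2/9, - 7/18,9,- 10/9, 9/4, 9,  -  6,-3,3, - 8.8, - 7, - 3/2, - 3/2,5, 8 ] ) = [ - 10, - 8.8, - 7, - 6, - 4, - 3, - 3/2, - 3/2,  -  10/9, - 7/18, -2/9,9/4, 3,3, 5,8,9, 9, 9] 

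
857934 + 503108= 1361042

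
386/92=193/46 = 4.20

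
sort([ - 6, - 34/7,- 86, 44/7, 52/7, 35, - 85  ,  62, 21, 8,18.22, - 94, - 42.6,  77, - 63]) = [ - 94, - 86, - 85, - 63, - 42.6 , - 6, - 34/7, 44/7, 52/7,8,  18.22,  21,35,62, 77]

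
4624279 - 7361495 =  - 2737216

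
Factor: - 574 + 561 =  - 13 =- 13^1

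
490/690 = 49/69 = 0.71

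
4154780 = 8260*503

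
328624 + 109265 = 437889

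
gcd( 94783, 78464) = 1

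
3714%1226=36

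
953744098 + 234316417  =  1188060515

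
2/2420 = 1/1210=0.00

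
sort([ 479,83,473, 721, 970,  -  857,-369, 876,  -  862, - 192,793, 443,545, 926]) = [ - 862, - 857,- 369, - 192,83, 443, 473, 479, 545,721 , 793,876 , 926, 970 ]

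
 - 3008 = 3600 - 6608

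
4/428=1/107 = 0.01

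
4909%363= 190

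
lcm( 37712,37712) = 37712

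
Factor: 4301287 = 37^1* 101^1  *1151^1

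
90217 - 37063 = 53154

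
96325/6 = 96325/6=16054.17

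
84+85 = 169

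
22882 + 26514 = 49396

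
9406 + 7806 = 17212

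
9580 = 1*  9580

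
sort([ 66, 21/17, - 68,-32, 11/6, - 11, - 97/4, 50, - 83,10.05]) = [- 83, - 68, - 32,  -  97/4,  -  11,21/17, 11/6, 10.05,50,66]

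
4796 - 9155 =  - 4359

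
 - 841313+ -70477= - 911790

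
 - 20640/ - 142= 10320/71= 145.35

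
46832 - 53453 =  - 6621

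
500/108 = 4+17/27 = 4.63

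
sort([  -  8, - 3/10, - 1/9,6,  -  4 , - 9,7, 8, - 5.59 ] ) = [ - 9,-8, - 5.59, - 4, - 3/10, - 1/9,  6,7, 8] 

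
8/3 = 8/3 =2.67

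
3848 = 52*74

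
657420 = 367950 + 289470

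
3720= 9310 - 5590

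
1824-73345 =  - 71521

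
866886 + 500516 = 1367402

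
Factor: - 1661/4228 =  - 11/28 = - 2^(- 2)*7^ ( - 1)*11^1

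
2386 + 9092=11478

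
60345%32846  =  27499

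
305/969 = 305/969 = 0.31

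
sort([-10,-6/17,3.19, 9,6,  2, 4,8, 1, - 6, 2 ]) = [ - 10,-6,- 6/17, 1,2,2,3.19,4,6, 8, 9 ]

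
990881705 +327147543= 1318029248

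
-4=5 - 9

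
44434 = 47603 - 3169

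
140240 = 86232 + 54008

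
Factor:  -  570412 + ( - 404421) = -19^1*51307^1 =-  974833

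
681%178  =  147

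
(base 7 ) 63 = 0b101101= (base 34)1b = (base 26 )1j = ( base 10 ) 45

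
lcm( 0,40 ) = 0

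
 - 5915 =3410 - 9325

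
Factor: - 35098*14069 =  - 493793762 = - 2^1* 7^1*11^1* 23^1*109^1*1279^1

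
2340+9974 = 12314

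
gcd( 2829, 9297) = 3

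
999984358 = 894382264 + 105602094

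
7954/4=3977/2 = 1988.50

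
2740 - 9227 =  - 6487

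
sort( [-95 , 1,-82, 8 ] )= [ - 95, - 82, 1,  8] 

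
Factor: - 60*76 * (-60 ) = 273600=2^6*3^2* 5^2*19^1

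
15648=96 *163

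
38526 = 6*6421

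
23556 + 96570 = 120126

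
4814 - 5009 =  - 195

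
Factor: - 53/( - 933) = 3^ ( - 1 )*53^1*311^( - 1)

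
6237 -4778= 1459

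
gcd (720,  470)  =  10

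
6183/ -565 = -11+32/565  =  - 10.94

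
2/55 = 2/55 = 0.04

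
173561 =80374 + 93187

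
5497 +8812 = 14309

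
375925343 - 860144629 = -484219286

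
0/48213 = 0 =0.00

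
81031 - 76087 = 4944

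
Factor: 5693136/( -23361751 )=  - 2^4*3^1*7^ ( - 1) * 83^1*1429^1*3337393^( - 1)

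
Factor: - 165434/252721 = -2^1*7^( - 1)*79^( - 1)*181^1 = - 362/553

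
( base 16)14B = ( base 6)1311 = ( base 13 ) 1c6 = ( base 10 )331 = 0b101001011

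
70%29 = 12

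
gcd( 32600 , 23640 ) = 40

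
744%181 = 20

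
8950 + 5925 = 14875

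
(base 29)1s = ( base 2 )111001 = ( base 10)57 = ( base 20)2H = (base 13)45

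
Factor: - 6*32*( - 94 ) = 18048 = 2^7*3^1*47^1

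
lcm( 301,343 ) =14749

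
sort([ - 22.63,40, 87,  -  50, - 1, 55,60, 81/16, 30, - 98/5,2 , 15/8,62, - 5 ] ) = [ - 50, - 22.63, - 98/5,  -  5, - 1,15/8,2, 81/16 , 30, 40, 55, 60, 62,87] 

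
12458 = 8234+4224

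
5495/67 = 82+ 1/67 = 82.01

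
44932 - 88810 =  - 43878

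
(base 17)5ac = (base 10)1627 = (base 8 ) 3133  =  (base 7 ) 4513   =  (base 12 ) b37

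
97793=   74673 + 23120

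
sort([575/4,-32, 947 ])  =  [ - 32, 575/4,947]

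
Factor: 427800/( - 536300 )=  - 2^1*3^1*23^1 * 173^( - 1)= - 138/173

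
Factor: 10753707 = 3^1 * 17^1 * 210857^1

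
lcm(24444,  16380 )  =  1588860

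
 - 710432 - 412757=-1123189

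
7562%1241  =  116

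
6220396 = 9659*644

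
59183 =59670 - 487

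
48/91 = 48/91 = 0.53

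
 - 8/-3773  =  8/3773  =  0.00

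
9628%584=284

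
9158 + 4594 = 13752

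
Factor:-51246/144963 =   -  2^1*7^ (-1)*59^ ( - 1 )*73^1 = -  146/413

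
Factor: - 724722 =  - 2^1*3^1*43^1*53^2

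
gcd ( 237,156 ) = 3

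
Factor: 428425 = 5^2*17137^1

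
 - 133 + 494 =361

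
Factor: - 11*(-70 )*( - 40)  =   - 30800 = - 2^4*5^2*7^1*11^1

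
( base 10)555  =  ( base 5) 4210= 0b1000101011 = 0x22B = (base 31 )hs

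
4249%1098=955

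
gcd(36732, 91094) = 2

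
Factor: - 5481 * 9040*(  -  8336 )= 2^8*3^3*5^1 * 7^1*29^1*113^1*521^1 = 413034128640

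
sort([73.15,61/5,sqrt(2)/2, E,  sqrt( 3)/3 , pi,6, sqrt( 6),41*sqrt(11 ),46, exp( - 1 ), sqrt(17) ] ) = [exp( - 1), sqrt(3 ) /3, sqrt( 2)/2,sqrt( 6), E,  pi, sqrt( 17),6,61/5,  46, 73.15,41*sqrt( 11)]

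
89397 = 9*9933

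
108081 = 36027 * 3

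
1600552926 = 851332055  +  749220871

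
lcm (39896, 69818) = 279272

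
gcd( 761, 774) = 1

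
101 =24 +77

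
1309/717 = 1  +  592/717 = 1.83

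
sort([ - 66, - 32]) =[-66,-32] 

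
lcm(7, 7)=7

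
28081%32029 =28081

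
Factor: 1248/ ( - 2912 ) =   -  3/7=- 3^1*7^( - 1 ) 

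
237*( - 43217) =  - 10242429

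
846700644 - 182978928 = 663721716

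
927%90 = 27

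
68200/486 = 140 + 80/243 = 140.33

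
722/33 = 722/33 = 21.88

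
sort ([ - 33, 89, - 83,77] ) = [-83,  -  33 , 77,89] 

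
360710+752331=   1113041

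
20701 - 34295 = - 13594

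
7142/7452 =3571/3726 = 0.96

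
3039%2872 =167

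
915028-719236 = 195792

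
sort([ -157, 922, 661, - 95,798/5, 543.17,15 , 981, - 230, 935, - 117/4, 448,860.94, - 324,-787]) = [-787, - 324,-230, - 157,-95,-117/4,15, 798/5, 448,543.17, 661,860.94, 922, 935, 981] 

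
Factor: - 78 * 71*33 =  - 182754=-2^1*3^2*11^1*13^1*71^1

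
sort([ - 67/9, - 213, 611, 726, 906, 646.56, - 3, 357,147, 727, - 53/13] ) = [-213, - 67/9, -53/13, - 3,147, 357,  611, 646.56, 726,727, 906 ]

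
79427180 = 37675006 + 41752174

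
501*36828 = 18450828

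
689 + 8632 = 9321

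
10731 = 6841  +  3890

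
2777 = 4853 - 2076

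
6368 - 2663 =3705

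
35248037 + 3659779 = 38907816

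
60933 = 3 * 20311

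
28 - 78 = -50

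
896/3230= 448/1615 = 0.28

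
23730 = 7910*3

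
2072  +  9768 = 11840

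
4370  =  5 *874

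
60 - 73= -13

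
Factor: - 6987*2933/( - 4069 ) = 20492871/4069 = 3^1 *7^1*13^( - 1 )*17^1* 137^1*313^( - 1)*419^1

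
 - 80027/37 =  - 2163+4/37 = - 2162.89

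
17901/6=5967/2  =  2983.50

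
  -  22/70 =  - 1 + 24/35 = - 0.31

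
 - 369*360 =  - 132840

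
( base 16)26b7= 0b10011010110111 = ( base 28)CHR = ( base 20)14FB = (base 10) 9911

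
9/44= 9/44 = 0.20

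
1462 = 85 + 1377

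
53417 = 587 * 91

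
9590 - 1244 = 8346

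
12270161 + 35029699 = 47299860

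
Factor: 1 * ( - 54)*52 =  -  2^3*3^3*13^1 = - 2808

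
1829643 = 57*32099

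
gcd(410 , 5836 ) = 2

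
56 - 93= - 37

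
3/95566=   3/95566= 0.00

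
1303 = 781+522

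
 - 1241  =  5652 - 6893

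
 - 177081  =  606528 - 783609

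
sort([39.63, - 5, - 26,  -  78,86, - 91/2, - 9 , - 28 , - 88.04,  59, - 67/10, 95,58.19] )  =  [ - 88.04, - 78, - 91/2,-28, - 26, - 9, - 67/10, - 5,39.63,58.19,  59,  86 , 95 ] 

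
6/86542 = 3/43271 =0.00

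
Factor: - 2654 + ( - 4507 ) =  - 7161 = -3^1* 7^1*11^1*31^1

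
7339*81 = 594459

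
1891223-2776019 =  - 884796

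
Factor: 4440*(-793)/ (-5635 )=704184/1127 = 2^3*3^1*7^( - 2)*13^1*23^(-1)*37^1 * 61^1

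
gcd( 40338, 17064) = 54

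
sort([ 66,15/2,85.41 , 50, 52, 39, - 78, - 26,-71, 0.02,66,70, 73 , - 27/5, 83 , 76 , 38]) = [ - 78 , - 71, - 26, -27/5,0.02 , 15/2 , 38,  39,50 , 52, 66, 66, 70, 73 , 76, 83,85.41]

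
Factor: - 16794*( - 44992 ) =2^7*3^3*19^1*37^1*311^1 = 755595648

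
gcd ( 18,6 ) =6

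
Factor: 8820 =2^2 *3^2*5^1*7^2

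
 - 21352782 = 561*( - 38062 )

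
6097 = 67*91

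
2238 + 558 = 2796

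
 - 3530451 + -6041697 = - 9572148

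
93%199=93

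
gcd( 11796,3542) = 2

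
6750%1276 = 370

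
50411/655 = 76 + 631/655 = 76.96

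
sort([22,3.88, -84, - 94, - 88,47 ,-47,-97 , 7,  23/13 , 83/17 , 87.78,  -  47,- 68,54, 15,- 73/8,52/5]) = [-97, - 94, - 88, - 84, - 68,-47,  -  47, - 73/8, 23/13,  3.88,  83/17,7 , 52/5, 15 , 22,47, 54,87.78]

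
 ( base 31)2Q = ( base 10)88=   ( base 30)2s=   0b1011000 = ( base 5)323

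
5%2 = 1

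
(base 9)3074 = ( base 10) 2254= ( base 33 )22a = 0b100011001110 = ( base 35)1TE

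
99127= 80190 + 18937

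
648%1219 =648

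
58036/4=14509 = 14509.00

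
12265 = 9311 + 2954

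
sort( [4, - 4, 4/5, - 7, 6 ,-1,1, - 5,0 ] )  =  [ - 7, - 5, - 4, - 1, 0, 4/5, 1,4,6 ]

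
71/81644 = 71/81644 = 0.00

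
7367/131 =56 + 31/131  =  56.24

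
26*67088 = 1744288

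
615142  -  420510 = 194632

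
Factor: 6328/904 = 7 = 7^1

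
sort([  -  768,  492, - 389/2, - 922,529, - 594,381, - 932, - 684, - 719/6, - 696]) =[ - 932,-922, - 768, - 696, - 684, -594, -389/2, - 719/6,381,492, 529] 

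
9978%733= 449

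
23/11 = 23/11 = 2.09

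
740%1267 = 740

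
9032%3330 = 2372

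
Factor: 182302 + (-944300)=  - 761998 = - 2^1*139^1*2741^1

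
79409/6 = 13234 + 5/6 = 13234.83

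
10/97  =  10/97  =  0.10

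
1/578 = 1/578 = 0.00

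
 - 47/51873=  - 47/51873 = -0.00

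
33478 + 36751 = 70229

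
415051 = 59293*7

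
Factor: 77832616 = 2^3 * 433^1*22469^1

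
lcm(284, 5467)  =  21868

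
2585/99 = 26 + 1/9 = 26.11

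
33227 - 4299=28928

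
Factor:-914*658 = - 2^2*7^1*47^1*457^1=- 601412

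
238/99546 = 119/49773 = 0.00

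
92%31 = 30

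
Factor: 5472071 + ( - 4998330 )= 473741^1 = 473741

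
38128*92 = 3507776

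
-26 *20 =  - 520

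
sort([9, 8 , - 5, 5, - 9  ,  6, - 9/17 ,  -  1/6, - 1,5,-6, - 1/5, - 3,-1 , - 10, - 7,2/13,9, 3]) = [ - 10, - 9,-7, - 6, - 5,-3, - 1, - 1, - 9/17, - 1/5, - 1/6, 2/13, 3, 5, 5, 6, 8,9,9 ]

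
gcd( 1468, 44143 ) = 1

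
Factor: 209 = 11^1*19^1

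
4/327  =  4/327 = 0.01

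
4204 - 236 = 3968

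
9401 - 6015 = 3386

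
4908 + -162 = 4746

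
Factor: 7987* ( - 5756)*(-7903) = 363325978316= 2^2*7^3*163^1*1129^1* 1439^1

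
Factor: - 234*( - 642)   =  2^2*3^3*13^1*107^1 = 150228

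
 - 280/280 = -1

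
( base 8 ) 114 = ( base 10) 76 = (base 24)34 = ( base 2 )1001100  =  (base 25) 31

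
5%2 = 1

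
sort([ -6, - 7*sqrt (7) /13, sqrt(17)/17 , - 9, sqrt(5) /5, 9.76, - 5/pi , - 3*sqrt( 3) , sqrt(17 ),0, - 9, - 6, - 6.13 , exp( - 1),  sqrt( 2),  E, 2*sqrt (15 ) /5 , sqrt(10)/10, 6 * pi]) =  [ - 9, - 9, - 6.13, - 6,  -  6, - 3*  sqrt(3) , - 5/pi, - 7*sqrt( 7)/13 , 0,sqrt( 17)/17, sqrt( 10) /10, exp ( - 1 ), sqrt( 5) /5,  sqrt( 2),2*sqrt(15)/5,E , sqrt( 17),9.76, 6*pi]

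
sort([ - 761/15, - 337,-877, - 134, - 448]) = [ - 877,-448, - 337,-134, - 761/15 ]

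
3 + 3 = 6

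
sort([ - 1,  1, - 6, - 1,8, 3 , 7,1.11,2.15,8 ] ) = [ - 6, - 1, - 1,1,  1.11,  2.15 , 3, 7, 8, 8 ]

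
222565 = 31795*7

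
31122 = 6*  5187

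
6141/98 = 6141/98 = 62.66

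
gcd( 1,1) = 1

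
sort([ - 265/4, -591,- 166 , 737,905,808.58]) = [-591, - 166, - 265/4,737,808.58,905]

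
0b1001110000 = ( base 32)JG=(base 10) 624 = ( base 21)18f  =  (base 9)763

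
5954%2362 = 1230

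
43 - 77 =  - 34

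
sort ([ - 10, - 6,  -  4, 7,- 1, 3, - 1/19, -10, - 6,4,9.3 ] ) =[ - 10, - 10,-6, -6 , - 4,  -  1, -1/19,  3,4, 7,9.3 ]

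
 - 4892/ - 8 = 611 + 1/2 = 611.50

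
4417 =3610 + 807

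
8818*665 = 5863970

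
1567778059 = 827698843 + 740079216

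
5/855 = 1/171  =  0.01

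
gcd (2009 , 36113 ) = 49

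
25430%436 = 142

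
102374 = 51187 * 2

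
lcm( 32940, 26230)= 1416420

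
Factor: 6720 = 2^6 * 3^1 * 5^1*7^1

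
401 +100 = 501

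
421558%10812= 10702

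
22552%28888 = 22552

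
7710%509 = 75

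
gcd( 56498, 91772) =2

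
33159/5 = 6631+4/5 = 6631.80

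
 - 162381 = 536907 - 699288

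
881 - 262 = 619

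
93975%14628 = 6207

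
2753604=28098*98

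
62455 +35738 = 98193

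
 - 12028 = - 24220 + 12192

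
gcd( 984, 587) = 1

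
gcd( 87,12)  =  3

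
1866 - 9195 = -7329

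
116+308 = 424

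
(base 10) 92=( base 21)48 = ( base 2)1011100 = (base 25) 3H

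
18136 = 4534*4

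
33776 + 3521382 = 3555158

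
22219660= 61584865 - 39365205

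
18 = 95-77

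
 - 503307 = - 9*55923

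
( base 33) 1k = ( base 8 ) 65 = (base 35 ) 1i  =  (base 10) 53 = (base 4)311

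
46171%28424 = 17747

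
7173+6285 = 13458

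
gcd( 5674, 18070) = 2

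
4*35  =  140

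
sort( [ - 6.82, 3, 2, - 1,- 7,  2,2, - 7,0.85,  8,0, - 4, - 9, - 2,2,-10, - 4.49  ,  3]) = [ - 10,  -  9, - 7, - 7, - 6.82, - 4.49, - 4, - 2, - 1,0,  0.85,2, 2, 2,2,3,  3,8]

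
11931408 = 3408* 3501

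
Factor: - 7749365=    - 5^1*13^1*17^1*7013^1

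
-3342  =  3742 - 7084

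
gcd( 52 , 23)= 1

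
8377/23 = 8377/23=364.22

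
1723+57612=59335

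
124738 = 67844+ 56894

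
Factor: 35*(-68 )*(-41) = 97580= 2^2*5^1 * 7^1 *17^1*41^1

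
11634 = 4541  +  7093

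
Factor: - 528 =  - 2^4*3^1*11^1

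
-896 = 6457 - 7353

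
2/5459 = 2/5459 = 0.00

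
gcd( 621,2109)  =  3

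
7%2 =1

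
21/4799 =21/4799 = 0.00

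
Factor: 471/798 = 2^( - 1)*7^( - 1)*19^( - 1)*157^1=157/266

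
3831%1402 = 1027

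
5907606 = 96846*61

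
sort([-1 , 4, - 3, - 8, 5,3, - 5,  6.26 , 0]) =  [ - 8, - 5,-3, - 1,0, 3,4, 5,6.26]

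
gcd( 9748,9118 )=2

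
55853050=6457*8650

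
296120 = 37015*8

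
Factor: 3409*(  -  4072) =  - 2^3*7^1*487^1*509^1=- 13881448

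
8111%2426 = 833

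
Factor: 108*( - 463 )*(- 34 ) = 1700136=2^3*3^3*17^1*463^1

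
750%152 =142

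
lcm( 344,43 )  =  344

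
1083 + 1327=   2410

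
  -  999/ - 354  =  2 + 97/118=2.82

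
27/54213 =9/18071 =0.00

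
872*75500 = 65836000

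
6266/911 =6266/911 = 6.88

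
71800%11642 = 1948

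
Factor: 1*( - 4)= - 2^2 = - 4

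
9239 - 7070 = 2169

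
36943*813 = 30034659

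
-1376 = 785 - 2161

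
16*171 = 2736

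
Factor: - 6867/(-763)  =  3^2 = 9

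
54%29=25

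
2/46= 1/23  =  0.04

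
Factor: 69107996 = 2^2*17276999^1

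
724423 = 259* 2797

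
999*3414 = 3410586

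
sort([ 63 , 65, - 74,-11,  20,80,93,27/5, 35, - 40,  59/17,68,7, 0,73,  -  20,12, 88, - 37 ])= [ -74, - 40 ,-37,-20, - 11,0,59/17 , 27/5, 7, 12, 20,35, 63, 65, 68, 73,80,88, 93]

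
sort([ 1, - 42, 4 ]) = [ - 42, 1, 4 ]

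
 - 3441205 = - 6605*521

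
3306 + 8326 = 11632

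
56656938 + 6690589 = 63347527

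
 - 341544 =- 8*42693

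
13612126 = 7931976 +5680150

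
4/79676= 1/19919=0.00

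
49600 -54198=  - 4598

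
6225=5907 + 318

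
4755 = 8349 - 3594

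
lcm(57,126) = 2394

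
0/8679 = 0 = 0.00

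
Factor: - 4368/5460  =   - 2^2*5^( - 1 )=- 4/5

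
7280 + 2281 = 9561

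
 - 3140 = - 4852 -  - 1712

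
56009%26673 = 2663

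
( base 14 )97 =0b10000101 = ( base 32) 45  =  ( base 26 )53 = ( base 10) 133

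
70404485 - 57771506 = 12632979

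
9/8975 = 9/8975 = 0.00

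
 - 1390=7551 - 8941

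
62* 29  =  1798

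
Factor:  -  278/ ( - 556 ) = 2^(-1 )=1/2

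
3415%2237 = 1178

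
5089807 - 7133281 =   -  2043474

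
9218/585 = 9218/585 =15.76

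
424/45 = 9 + 19/45 = 9.42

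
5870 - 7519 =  - 1649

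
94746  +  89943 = 184689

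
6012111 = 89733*67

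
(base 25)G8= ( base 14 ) 212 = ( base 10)408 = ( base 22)IC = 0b110011000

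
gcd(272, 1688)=8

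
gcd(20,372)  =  4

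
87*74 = 6438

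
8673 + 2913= 11586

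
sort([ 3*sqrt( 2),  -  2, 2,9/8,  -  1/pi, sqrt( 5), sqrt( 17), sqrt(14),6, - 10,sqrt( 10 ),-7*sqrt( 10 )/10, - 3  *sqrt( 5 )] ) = [-10,- 3*sqrt(5),-7*sqrt( 10)/10,-2,-1/pi,9/8 , 2,sqrt( 5 ),  sqrt( 10 ), sqrt( 14 ), sqrt( 17), 3*sqrt(2 ), 6]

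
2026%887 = 252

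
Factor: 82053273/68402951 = 3^1*17^( - 1)*137^1  *  181^1*1103^1 * 4023703^(-1 )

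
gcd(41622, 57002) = 2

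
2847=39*73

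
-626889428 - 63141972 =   -  690031400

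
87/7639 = 87/7639 = 0.01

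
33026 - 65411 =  - 32385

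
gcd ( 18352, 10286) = 74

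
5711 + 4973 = 10684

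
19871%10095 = 9776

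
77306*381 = 29453586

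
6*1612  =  9672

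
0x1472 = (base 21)BI5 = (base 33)4qk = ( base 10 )5234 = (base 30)5OE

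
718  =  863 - 145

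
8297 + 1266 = 9563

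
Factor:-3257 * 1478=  - 4813846=   -  2^1*739^1*3257^1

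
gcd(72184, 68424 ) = 8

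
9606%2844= 1074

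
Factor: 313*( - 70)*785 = -2^1*  5^2*7^1*157^1*313^1  =  - 17199350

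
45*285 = 12825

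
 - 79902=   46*( - 1737)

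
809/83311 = 809/83311 = 0.01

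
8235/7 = 8235/7 = 1176.43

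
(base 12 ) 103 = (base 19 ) 7E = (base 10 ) 147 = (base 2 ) 10010011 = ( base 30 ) 4R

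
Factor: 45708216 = 2^3*3^1*1904509^1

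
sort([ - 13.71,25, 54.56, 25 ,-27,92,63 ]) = [ - 27, - 13.71,  25,25, 54.56, 63, 92] 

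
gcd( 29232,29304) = 72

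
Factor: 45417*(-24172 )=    -1097819724 = - 2^2*3^1*6043^1 * 15139^1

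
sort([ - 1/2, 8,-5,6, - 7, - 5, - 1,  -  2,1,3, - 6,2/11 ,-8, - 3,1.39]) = [-8, - 7,  -  6,  -  5,-5,-3, - 2, - 1,  -  1/2, 2/11, 1, 1.39,3,6, 8]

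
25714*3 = 77142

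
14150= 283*50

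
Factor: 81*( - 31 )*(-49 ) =3^4*7^2 * 31^1  =  123039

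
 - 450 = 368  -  818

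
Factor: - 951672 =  - 2^3*3^1*19^1*2087^1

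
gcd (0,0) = 0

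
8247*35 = 288645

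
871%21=10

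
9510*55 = 523050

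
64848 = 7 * 9264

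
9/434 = 9/434 =0.02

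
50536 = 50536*1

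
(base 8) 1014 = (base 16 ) 20C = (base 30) he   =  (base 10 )524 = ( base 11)437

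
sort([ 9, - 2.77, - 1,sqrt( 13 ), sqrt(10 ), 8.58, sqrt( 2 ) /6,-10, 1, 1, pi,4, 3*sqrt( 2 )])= [-10, - 2.77,  -  1, sqrt( 2 ) /6, 1, 1, pi, sqrt(10 ), sqrt( 13), 4 , 3*sqrt( 2), 8.58,  9] 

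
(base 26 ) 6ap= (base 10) 4341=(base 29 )54K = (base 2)1000011110101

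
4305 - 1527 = 2778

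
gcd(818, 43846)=2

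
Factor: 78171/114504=71/104 = 2^( - 3) * 13^( - 1)*71^1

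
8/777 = 8/777 = 0.01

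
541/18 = 541/18 = 30.06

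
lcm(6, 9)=18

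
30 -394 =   -  364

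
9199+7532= 16731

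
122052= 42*2906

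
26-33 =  - 7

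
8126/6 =1354+ 1/3 = 1354.33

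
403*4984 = 2008552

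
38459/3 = 12819 + 2/3 = 12819.67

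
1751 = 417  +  1334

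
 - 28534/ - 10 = 2853+2/5 = 2853.40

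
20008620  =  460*43497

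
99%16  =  3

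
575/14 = 575/14 = 41.07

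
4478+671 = 5149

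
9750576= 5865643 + 3884933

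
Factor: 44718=2^1*3^1*29^1*257^1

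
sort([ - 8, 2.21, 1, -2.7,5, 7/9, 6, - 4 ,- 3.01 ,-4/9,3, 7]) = [ - 8,-4, - 3.01, - 2.7, - 4/9, 7/9,1, 2.21, 3, 5, 6, 7]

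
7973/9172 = 7973/9172 = 0.87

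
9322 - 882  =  8440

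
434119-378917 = 55202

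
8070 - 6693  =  1377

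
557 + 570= 1127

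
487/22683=487/22683 = 0.02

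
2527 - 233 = 2294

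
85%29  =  27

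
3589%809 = 353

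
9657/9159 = 1+166/3053 = 1.05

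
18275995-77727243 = -59451248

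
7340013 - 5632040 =1707973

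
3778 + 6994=10772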